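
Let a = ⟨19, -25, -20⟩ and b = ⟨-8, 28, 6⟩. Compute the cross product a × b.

(410, 46, 332)

i: (-25)·6 - (-20)·28 = -150 - (-560) = 410
j: (-20)·(-8) - 19·6 = 160 - 114 = 46
k: 19·28 - (-25)·(-8) = 532 - 200 = 332
a × b = (410, 46, 332)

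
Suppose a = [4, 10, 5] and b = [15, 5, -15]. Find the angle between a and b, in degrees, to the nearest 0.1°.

82.2

a · b = 4·15 + 10·5 + 5·(-15) = 60 + 50 - 75 = 35
|a|² = 16 + 100 + 25 = 141,  |a| = √141 ≈ 11.874342
|b|² = 225 + 25 + 225 = 475,  |b| = √475 ≈ 21.794495
cos θ = 35 / (11.874342 · 21.794495) ≈ 0.13524
θ = arccos(0.13524) ≈ 82.2°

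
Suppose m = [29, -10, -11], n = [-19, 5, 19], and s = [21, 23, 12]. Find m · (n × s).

n × s:
i: 5·12 - 19·23 = 60 - 437 = -377
j: 19·21 - (-19)·12 = 399 - (-228) = 627
k: (-19)·23 - 5·21 = -437 - 105 = -542
n × s = (-377, 627, -542)
m · (n × s) = 29·(-377) + (-10)·627 + (-11)·(-542) = -10933 - 6270 + 5962 = -11241

-11241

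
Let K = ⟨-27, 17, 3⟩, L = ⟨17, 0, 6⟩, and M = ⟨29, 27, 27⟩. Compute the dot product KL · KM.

KL = L − K = (44, -17, 3)
KM = M − K = (56, 10, 24)
KL · KM = 44·56 + (-17)·10 + 3·24 = 2464 - 170 + 72 = 2366

2366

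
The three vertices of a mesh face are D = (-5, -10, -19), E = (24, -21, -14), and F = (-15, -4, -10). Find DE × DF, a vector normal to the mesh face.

(-129, -311, 64)

DE = (29, -11, 5)
DF = (-10, 6, 9)
i: (-11)·9 - 5·6 = -99 - 30 = -129
j: 5·(-10) - 29·9 = -50 - 261 = -311
k: 29·6 - (-11)·(-10) = 174 - 110 = 64
DE × DF = (-129, -311, 64)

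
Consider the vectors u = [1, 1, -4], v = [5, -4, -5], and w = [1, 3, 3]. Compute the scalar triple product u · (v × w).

v × w:
i: (-4)·3 - (-5)·3 = -12 - (-15) = 3
j: (-5)·1 - 5·3 = -5 - 15 = -20
k: 5·3 - (-4)·1 = 15 - (-4) = 19
v × w = (3, -20, 19)
u · (v × w) = 1·3 + 1·(-20) + (-4)·19 = 3 - 20 - 76 = -93

-93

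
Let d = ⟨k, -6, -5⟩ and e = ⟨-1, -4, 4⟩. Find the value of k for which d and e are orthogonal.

d · e = k·(-1) + (-6)·(-4) + (-5)·4 = 4 - 1k
Set equal to 0: -1k = -4, so k = 4.

4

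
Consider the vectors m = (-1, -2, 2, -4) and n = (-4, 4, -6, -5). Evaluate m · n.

4

m · n = (-1)·(-4) + (-2)·4 + 2·(-6) + (-4)·(-5) = 4 - 8 - 12 + 20 = 4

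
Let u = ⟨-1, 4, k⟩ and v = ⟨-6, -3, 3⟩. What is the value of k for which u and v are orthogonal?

2

u · v = (-1)·(-6) + 4·(-3) + k·3 = -6 + 3k
Set equal to 0: 3k = 6, so k = 2.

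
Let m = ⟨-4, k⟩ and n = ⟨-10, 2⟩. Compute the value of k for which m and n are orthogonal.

m · n = (-4)·(-10) + k·2 = 40 + 2k
Set equal to 0: 2k = -40, so k = -20.

-20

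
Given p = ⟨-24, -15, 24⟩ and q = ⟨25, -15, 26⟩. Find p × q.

(-30, 1224, 735)

i: (-15)·26 - 24·(-15) = -390 - (-360) = -30
j: 24·25 - (-24)·26 = 600 - (-624) = 1224
k: (-24)·(-15) - (-15)·25 = 360 - (-375) = 735
p × q = (-30, 1224, 735)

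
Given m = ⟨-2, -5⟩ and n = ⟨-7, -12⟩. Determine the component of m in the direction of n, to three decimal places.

m · n = (-2)·(-7) + (-5)·(-12) = 14 + 60 = 74
|n| = √(49 + 144) = √193 ≈ 13.8924
comp_n m = 74 / √193 ≈ 5.327

5.327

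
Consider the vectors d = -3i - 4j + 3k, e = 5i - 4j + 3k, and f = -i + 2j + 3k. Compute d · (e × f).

e × f:
i: (-4)·3 - 3·2 = -12 - 6 = -18
j: 3·(-1) - 5·3 = -3 - 15 = -18
k: 5·2 - (-4)·(-1) = 10 - 4 = 6
e × f = (-18, -18, 6)
d · (e × f) = (-3)·(-18) + (-4)·(-18) + 3·6 = 54 + 72 + 18 = 144

144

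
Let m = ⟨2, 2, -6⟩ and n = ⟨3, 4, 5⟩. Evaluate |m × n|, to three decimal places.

i: 2·5 - (-6)·4 = 10 - (-24) = 34
j: (-6)·3 - 2·5 = -18 - 10 = -28
k: 2·4 - 2·3 = 8 - 6 = 2
m × n = (34, -28, 2)
|m × n| = √(34² + (-28)² + 2²) = √1944 ≈ 44.0908

44.091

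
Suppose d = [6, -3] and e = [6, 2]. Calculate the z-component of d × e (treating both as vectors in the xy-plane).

30

6·2 - (-3)·6 = 12 - (-18) = 30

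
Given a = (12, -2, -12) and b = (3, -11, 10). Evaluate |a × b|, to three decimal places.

251.627

i: (-2)·10 - (-12)·(-11) = -20 - 132 = -152
j: (-12)·3 - 12·10 = -36 - 120 = -156
k: 12·(-11) - (-2)·3 = -132 - (-6) = -126
a × b = (-152, -156, -126)
|a × b| = √((-152)² + (-156)² + (-126)²) = √63316 ≈ 251.6267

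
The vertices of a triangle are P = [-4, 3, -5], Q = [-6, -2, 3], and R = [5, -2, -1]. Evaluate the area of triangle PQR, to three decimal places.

49.561

PQ = (-2, -5, 8),  PR = (9, -5, 4)
i: (-5)·4 - 8·(-5) = -20 - (-40) = 20
j: 8·9 - (-2)·4 = 72 - (-8) = 80
k: (-2)·(-5) - (-5)·9 = 10 - (-45) = 55
PQ × PR = (20, 80, 55)
|PQ × PR| = √9825 ≈ 99.1211
area = ½ · 99.1211 ≈ 49.561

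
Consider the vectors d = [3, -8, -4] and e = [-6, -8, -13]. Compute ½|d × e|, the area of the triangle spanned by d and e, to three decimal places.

i: (-8)·(-13) - (-4)·(-8) = 104 - 32 = 72
j: (-4)·(-6) - 3·(-13) = 24 - (-39) = 63
k: 3·(-8) - (-8)·(-6) = -24 - 48 = -72
d × e = (72, 63, -72)
|d × e| = √(72² + 63² + (-72)²) = √14337 ≈ 119.7372
area = ½ · 119.7372 ≈ 59.869

59.869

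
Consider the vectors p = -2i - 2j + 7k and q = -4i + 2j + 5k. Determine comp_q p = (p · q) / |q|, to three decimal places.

5.814

p · q = (-2)·(-4) + (-2)·2 + 7·5 = 8 - 4 + 35 = 39
|q| = √(16 + 4 + 25) = √45 ≈ 6.7082
comp_q p = 39 / √45 ≈ 5.814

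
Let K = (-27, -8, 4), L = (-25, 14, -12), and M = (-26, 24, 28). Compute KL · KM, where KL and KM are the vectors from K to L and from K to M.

322

KL = L − K = (2, 22, -16)
KM = M − K = (1, 32, 24)
KL · KM = 2·1 + 22·32 + (-16)·24 = 2 + 704 - 384 = 322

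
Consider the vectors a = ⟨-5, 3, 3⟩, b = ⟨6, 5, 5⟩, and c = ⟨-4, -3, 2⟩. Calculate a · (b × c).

b × c:
i: 5·2 - 5·(-3) = 10 - (-15) = 25
j: 5·(-4) - 6·2 = -20 - 12 = -32
k: 6·(-3) - 5·(-4) = -18 - (-20) = 2
b × c = (25, -32, 2)
a · (b × c) = (-5)·25 + 3·(-32) + 3·2 = -125 - 96 + 6 = -215

-215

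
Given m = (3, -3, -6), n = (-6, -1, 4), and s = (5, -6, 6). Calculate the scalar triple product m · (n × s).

n × s:
i: (-1)·6 - 4·(-6) = -6 - (-24) = 18
j: 4·5 - (-6)·6 = 20 - (-36) = 56
k: (-6)·(-6) - (-1)·5 = 36 - (-5) = 41
n × s = (18, 56, 41)
m · (n × s) = 3·18 + (-3)·56 + (-6)·41 = 54 - 168 - 246 = -360

-360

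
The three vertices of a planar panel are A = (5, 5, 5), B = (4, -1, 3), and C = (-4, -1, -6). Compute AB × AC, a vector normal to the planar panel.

(54, 7, -48)

AB = (-1, -6, -2)
AC = (-9, -6, -11)
i: (-6)·(-11) - (-2)·(-6) = 66 - 12 = 54
j: (-2)·(-9) - (-1)·(-11) = 18 - 11 = 7
k: (-1)·(-6) - (-6)·(-9) = 6 - 54 = -48
AB × AC = (54, 7, -48)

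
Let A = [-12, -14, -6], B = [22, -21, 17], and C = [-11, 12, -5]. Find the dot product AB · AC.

-125

AB = B − A = (34, -7, 23)
AC = C − A = (1, 26, 1)
AB · AC = 34·1 + (-7)·26 + 23·1 = 34 - 182 + 23 = -125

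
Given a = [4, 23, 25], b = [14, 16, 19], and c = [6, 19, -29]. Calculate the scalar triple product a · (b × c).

12910

b × c:
i: 16·(-29) - 19·19 = -464 - 361 = -825
j: 19·6 - 14·(-29) = 114 - (-406) = 520
k: 14·19 - 16·6 = 266 - 96 = 170
b × c = (-825, 520, 170)
a · (b × c) = 4·(-825) + 23·520 + 25·170 = -3300 + 11960 + 4250 = 12910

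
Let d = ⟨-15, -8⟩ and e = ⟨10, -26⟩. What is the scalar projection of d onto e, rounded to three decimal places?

d · e = (-15)·10 + (-8)·(-26) = -150 + 208 = 58
|e| = √(100 + 676) = √776 ≈ 27.8568
comp_e d = 58 / √776 ≈ 2.082

2.082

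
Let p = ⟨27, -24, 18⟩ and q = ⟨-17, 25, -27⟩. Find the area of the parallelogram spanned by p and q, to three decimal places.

i: (-24)·(-27) - 18·25 = 648 - 450 = 198
j: 18·(-17) - 27·(-27) = -306 - (-729) = 423
k: 27·25 - (-24)·(-17) = 675 - 408 = 267
p × q = (198, 423, 267)
|p × q| = √(198² + 423² + 267²) = √289422 ≈ 537.9796

537.980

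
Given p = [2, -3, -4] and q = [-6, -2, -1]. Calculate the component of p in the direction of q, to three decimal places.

-0.312

p · q = 2·(-6) + (-3)·(-2) + (-4)·(-1) = -12 + 6 + 4 = -2
|q| = √(36 + 4 + 1) = √41 ≈ 6.4031
comp_q p = -2 / √41 ≈ -0.312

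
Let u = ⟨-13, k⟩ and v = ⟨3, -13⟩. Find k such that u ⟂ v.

-3

u · v = (-13)·3 + k·(-13) = -39 - 13k
Set equal to 0: -13k = 39, so k = -3.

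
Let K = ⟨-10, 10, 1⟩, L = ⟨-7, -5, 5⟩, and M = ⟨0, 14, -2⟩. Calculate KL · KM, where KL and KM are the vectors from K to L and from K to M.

-42

KL = L − K = (3, -15, 4)
KM = M − K = (10, 4, -3)
KL · KM = 3·10 + (-15)·4 + 4·(-3) = 30 - 60 - 12 = -42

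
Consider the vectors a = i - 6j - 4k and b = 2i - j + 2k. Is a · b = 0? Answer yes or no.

yes

a · b = 1·2 + (-6)·(-1) + (-4)·2 = 2 + 6 - 8 = 0
Zero, so the vectors are orthogonal.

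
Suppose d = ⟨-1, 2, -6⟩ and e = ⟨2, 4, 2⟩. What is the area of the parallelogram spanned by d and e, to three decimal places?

i: 2·2 - (-6)·4 = 4 - (-24) = 28
j: (-6)·2 - (-1)·2 = -12 - (-2) = -10
k: (-1)·4 - 2·2 = -4 - 4 = -8
d × e = (28, -10, -8)
|d × e| = √(28² + (-10)² + (-8)²) = √948 ≈ 30.7896

30.790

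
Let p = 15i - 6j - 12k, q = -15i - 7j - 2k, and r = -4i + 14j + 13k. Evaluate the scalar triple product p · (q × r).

q × r:
i: (-7)·13 - (-2)·14 = -91 - (-28) = -63
j: (-2)·(-4) - (-15)·13 = 8 - (-195) = 203
k: (-15)·14 - (-7)·(-4) = -210 - 28 = -238
q × r = (-63, 203, -238)
p · (q × r) = 15·(-63) + (-6)·203 + (-12)·(-238) = -945 - 1218 + 2856 = 693

693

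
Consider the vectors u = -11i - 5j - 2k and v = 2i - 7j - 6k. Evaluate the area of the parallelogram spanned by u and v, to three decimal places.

112.805

i: (-5)·(-6) - (-2)·(-7) = 30 - 14 = 16
j: (-2)·2 - (-11)·(-6) = -4 - 66 = -70
k: (-11)·(-7) - (-5)·2 = 77 - (-10) = 87
u × v = (16, -70, 87)
|u × v| = √(16² + (-70)² + 87²) = √12725 ≈ 112.8051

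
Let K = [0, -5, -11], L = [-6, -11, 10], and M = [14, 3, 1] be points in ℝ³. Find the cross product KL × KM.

(-240, 366, 36)

KL = (-6, -6, 21)
KM = (14, 8, 12)
i: (-6)·12 - 21·8 = -72 - 168 = -240
j: 21·14 - (-6)·12 = 294 - (-72) = 366
k: (-6)·8 - (-6)·14 = -48 - (-84) = 36
KL × KM = (-240, 366, 36)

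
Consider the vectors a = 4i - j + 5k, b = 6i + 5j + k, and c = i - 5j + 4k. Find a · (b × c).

b × c:
i: 5·4 - 1·(-5) = 20 - (-5) = 25
j: 1·1 - 6·4 = 1 - 24 = -23
k: 6·(-5) - 5·1 = -30 - 5 = -35
b × c = (25, -23, -35)
a · (b × c) = 4·25 + (-1)·(-23) + 5·(-35) = 100 + 23 - 175 = -52

-52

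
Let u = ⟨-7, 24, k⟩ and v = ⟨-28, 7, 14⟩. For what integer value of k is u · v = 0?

-26

u · v = (-7)·(-28) + 24·7 + k·14 = 364 + 14k
Set equal to 0: 14k = -364, so k = -26.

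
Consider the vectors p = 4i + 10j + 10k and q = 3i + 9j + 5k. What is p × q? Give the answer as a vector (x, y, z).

(-40, 10, 6)

i: 10·5 - 10·9 = 50 - 90 = -40
j: 10·3 - 4·5 = 30 - 20 = 10
k: 4·9 - 10·3 = 36 - 30 = 6
p × q = (-40, 10, 6)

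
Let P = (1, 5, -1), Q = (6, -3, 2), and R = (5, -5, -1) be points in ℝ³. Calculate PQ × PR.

(30, 12, -18)

PQ = (5, -8, 3)
PR = (4, -10, 0)
i: (-8)·0 - 3·(-10) = 0 - (-30) = 30
j: 3·4 - 5·0 = 12 - 0 = 12
k: 5·(-10) - (-8)·4 = -50 - (-32) = -18
PQ × PR = (30, 12, -18)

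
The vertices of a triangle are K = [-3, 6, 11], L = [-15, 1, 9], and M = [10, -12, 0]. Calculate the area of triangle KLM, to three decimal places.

KL = (-12, -5, -2),  KM = (13, -18, -11)
i: (-5)·(-11) - (-2)·(-18) = 55 - 36 = 19
j: (-2)·13 - (-12)·(-11) = -26 - 132 = -158
k: (-12)·(-18) - (-5)·13 = 216 - (-65) = 281
KL × KM = (19, -158, 281)
|KL × KM| = √104286 ≈ 322.9334
area = ½ · 322.9334 ≈ 161.467

161.467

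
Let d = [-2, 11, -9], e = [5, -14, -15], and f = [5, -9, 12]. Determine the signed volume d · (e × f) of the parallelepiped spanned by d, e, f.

-1104

e × f:
i: (-14)·12 - (-15)·(-9) = -168 - 135 = -303
j: (-15)·5 - 5·12 = -75 - 60 = -135
k: 5·(-9) - (-14)·5 = -45 - (-70) = 25
e × f = (-303, -135, 25)
d · (e × f) = (-2)·(-303) + 11·(-135) + (-9)·25 = 606 - 1485 - 225 = -1104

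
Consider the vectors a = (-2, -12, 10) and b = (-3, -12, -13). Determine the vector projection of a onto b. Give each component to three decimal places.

(-0.186, -0.745, -0.807)

a · b = (-2)·(-3) + (-12)·(-12) + 10·(-13) = 6 + 144 - 130 = 20
|b|² = 9 + 144 + 169 = 322
proj_b a = (20/322) · (-3, -12, -13) ≈ (-0.186, -0.745, -0.807)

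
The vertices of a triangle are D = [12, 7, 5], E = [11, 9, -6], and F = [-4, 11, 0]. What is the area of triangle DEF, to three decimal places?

88.291

DE = (-1, 2, -11),  DF = (-16, 4, -5)
i: 2·(-5) - (-11)·4 = -10 - (-44) = 34
j: (-11)·(-16) - (-1)·(-5) = 176 - 5 = 171
k: (-1)·4 - 2·(-16) = -4 - (-32) = 28
DE × DF = (34, 171, 28)
|DE × DF| = √31181 ≈ 176.5814
area = ½ · 176.5814 ≈ 88.291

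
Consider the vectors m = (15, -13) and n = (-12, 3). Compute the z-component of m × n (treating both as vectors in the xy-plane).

-111

15·3 - (-13)·(-12) = 45 - 156 = -111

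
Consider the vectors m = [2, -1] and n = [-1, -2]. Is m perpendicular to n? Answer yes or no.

yes

m · n = 2·(-1) + (-1)·(-2) = -2 + 2 = 0
Zero, so the vectors are orthogonal.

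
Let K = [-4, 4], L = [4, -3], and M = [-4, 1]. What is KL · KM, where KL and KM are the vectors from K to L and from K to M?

21

KL = L − K = (8, -7)
KM = M − K = (0, -3)
KL · KM = 8·0 + (-7)·(-3) = 0 + 21 = 21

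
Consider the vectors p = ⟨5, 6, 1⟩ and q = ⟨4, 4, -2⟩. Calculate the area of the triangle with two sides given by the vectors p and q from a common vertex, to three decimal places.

10.817

i: 6·(-2) - 1·4 = -12 - 4 = -16
j: 1·4 - 5·(-2) = 4 - (-10) = 14
k: 5·4 - 6·4 = 20 - 24 = -4
p × q = (-16, 14, -4)
|p × q| = √((-16)² + 14² + (-4)²) = √468 ≈ 21.6333
area = ½ · 21.6333 ≈ 10.817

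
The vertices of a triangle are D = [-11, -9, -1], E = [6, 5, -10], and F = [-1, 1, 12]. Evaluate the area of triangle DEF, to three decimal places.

207.126

DE = (17, 14, -9),  DF = (10, 10, 13)
i: 14·13 - (-9)·10 = 182 - (-90) = 272
j: (-9)·10 - 17·13 = -90 - 221 = -311
k: 17·10 - 14·10 = 170 - 140 = 30
DE × DF = (272, -311, 30)
|DE × DF| = √171605 ≈ 414.2523
area = ½ · 414.2523 ≈ 207.126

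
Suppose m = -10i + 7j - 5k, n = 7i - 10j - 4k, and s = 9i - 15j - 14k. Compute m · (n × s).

n × s:
i: (-10)·(-14) - (-4)·(-15) = 140 - 60 = 80
j: (-4)·9 - 7·(-14) = -36 - (-98) = 62
k: 7·(-15) - (-10)·9 = -105 - (-90) = -15
n × s = (80, 62, -15)
m · (n × s) = (-10)·80 + 7·62 + (-5)·(-15) = -800 + 434 + 75 = -291

-291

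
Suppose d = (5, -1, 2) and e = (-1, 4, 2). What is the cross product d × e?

(-10, -12, 19)

i: (-1)·2 - 2·4 = -2 - 8 = -10
j: 2·(-1) - 5·2 = -2 - 10 = -12
k: 5·4 - (-1)·(-1) = 20 - 1 = 19
d × e = (-10, -12, 19)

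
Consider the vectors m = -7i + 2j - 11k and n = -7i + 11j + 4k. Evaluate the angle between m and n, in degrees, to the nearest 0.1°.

m · n = (-7)·(-7) + 2·11 + (-11)·4 = 49 + 22 - 44 = 27
|m|² = 49 + 4 + 121 = 174,  |m| = √174 ≈ 13.190906
|n|² = 49 + 121 + 16 = 186,  |n| = √186 ≈ 13.638182
cos θ = 27 / (13.190906 · 13.638182) ≈ 0.15008
θ = arccos(0.15008) ≈ 81.4°

81.4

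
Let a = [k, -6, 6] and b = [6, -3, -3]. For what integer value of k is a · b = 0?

0

a · b = k·6 + (-6)·(-3) + 6·(-3) = 0 + 6k
Set equal to 0: 6k = 0, so k = 0.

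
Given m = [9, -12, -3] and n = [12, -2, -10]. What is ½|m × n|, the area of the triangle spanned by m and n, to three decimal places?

i: (-12)·(-10) - (-3)·(-2) = 120 - 6 = 114
j: (-3)·12 - 9·(-10) = -36 - (-90) = 54
k: 9·(-2) - (-12)·12 = -18 - (-144) = 126
m × n = (114, 54, 126)
|m × n| = √(114² + 54² + 126²) = √31788 ≈ 178.2919
area = ½ · 178.2919 ≈ 89.146

89.146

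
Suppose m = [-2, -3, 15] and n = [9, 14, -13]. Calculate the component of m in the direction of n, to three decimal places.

m · n = (-2)·9 + (-3)·14 + 15·(-13) = -18 - 42 - 195 = -255
|n| = √(81 + 196 + 169) = √446 ≈ 21.1187
comp_n m = -255 / √446 ≈ -12.075

-12.075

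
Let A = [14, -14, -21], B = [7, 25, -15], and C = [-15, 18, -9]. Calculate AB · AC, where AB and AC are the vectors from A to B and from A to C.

1523

AB = B − A = (-7, 39, 6)
AC = C − A = (-29, 32, 12)
AB · AC = (-7)·(-29) + 39·32 + 6·12 = 203 + 1248 + 72 = 1523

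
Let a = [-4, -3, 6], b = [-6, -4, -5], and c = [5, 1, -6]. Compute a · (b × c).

b × c:
i: (-4)·(-6) - (-5)·1 = 24 - (-5) = 29
j: (-5)·5 - (-6)·(-6) = -25 - 36 = -61
k: (-6)·1 - (-4)·5 = -6 - (-20) = 14
b × c = (29, -61, 14)
a · (b × c) = (-4)·29 + (-3)·(-61) + 6·14 = -116 + 183 + 84 = 151

151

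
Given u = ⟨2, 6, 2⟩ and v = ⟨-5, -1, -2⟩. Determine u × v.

i: 6·(-2) - 2·(-1) = -12 - (-2) = -10
j: 2·(-5) - 2·(-2) = -10 - (-4) = -6
k: 2·(-1) - 6·(-5) = -2 - (-30) = 28
u × v = (-10, -6, 28)

(-10, -6, 28)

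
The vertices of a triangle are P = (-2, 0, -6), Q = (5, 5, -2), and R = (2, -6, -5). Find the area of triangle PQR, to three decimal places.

PQ = (7, 5, 4),  PR = (4, -6, 1)
i: 5·1 - 4·(-6) = 5 - (-24) = 29
j: 4·4 - 7·1 = 16 - 7 = 9
k: 7·(-6) - 5·4 = -42 - 20 = -62
PQ × PR = (29, 9, -62)
|PQ × PR| = √4766 ≈ 69.0362
area = ½ · 69.0362 ≈ 34.518

34.518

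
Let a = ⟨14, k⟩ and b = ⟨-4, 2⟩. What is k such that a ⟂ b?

28

a · b = 14·(-4) + k·2 = -56 + 2k
Set equal to 0: 2k = 56, so k = 28.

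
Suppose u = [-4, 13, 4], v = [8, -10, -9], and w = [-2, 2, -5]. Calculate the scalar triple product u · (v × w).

466

v × w:
i: (-10)·(-5) - (-9)·2 = 50 - (-18) = 68
j: (-9)·(-2) - 8·(-5) = 18 - (-40) = 58
k: 8·2 - (-10)·(-2) = 16 - 20 = -4
v × w = (68, 58, -4)
u · (v × w) = (-4)·68 + 13·58 + 4·(-4) = -272 + 754 - 16 = 466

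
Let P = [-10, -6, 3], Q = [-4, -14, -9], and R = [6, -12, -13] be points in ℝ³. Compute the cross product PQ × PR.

PQ = (6, -8, -12)
PR = (16, -6, -16)
i: (-8)·(-16) - (-12)·(-6) = 128 - 72 = 56
j: (-12)·16 - 6·(-16) = -192 - (-96) = -96
k: 6·(-6) - (-8)·16 = -36 - (-128) = 92
PQ × PR = (56, -96, 92)

(56, -96, 92)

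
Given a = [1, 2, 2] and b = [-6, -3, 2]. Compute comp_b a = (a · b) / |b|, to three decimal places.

a · b = 1·(-6) + 2·(-3) + 2·2 = -6 - 6 + 4 = -8
|b| = √(36 + 9 + 4) = √49 ≈ 7.0000
comp_b a = -8 / √49 ≈ -1.143

-1.143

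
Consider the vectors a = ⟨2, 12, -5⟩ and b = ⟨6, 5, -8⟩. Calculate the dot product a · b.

112

a · b = 2·6 + 12·5 + (-5)·(-8) = 12 + 60 + 40 = 112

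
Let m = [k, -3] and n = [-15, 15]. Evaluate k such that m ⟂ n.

-3

m · n = k·(-15) + (-3)·15 = -45 - 15k
Set equal to 0: -15k = 45, so k = -3.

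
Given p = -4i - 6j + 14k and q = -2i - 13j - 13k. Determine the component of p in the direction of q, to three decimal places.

p · q = (-4)·(-2) + (-6)·(-13) + 14·(-13) = 8 + 78 - 182 = -96
|q| = √(4 + 169 + 169) = √342 ≈ 18.4932
comp_q p = -96 / √342 ≈ -5.191

-5.191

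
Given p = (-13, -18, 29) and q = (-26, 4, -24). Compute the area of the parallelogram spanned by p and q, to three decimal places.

1227.441

i: (-18)·(-24) - 29·4 = 432 - 116 = 316
j: 29·(-26) - (-13)·(-24) = -754 - 312 = -1066
k: (-13)·4 - (-18)·(-26) = -52 - 468 = -520
p × q = (316, -1066, -520)
|p × q| = √(316² + (-1066)² + (-520)²) = √1506612 ≈ 1227.4412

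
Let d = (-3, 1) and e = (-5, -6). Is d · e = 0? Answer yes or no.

d · e = (-3)·(-5) + 1·(-6) = 15 - 6 = 9
Nonzero, so the vectors are not orthogonal.

no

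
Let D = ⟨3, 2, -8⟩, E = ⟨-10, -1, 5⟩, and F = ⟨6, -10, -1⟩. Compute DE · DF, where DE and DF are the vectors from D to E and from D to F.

88

DE = E − D = (-13, -3, 13)
DF = F − D = (3, -12, 7)
DE · DF = (-13)·3 + (-3)·(-12) + 13·7 = -39 + 36 + 91 = 88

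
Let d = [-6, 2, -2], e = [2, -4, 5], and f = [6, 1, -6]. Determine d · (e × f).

e × f:
i: (-4)·(-6) - 5·1 = 24 - 5 = 19
j: 5·6 - 2·(-6) = 30 - (-12) = 42
k: 2·1 - (-4)·6 = 2 - (-24) = 26
e × f = (19, 42, 26)
d · (e × f) = (-6)·19 + 2·42 + (-2)·26 = -114 + 84 - 52 = -82

-82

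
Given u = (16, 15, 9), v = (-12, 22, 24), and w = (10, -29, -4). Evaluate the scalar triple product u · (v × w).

v × w:
i: 22·(-4) - 24·(-29) = -88 - (-696) = 608
j: 24·10 - (-12)·(-4) = 240 - 48 = 192
k: (-12)·(-29) - 22·10 = 348 - 220 = 128
v × w = (608, 192, 128)
u · (v × w) = 16·608 + 15·192 + 9·128 = 9728 + 2880 + 1152 = 13760

13760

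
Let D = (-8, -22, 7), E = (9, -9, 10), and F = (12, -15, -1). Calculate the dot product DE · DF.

DE = E − D = (17, 13, 3)
DF = F − D = (20, 7, -8)
DE · DF = 17·20 + 13·7 + 3·(-8) = 340 + 91 - 24 = 407

407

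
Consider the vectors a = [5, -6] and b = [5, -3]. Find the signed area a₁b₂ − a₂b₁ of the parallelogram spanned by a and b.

5·(-3) - (-6)·5 = -15 - (-30) = 15

15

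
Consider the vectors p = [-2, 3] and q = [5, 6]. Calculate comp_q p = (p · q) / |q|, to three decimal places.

1.024

p · q = (-2)·5 + 3·6 = -10 + 18 = 8
|q| = √(25 + 36) = √61 ≈ 7.8102
comp_q p = 8 / √61 ≈ 1.024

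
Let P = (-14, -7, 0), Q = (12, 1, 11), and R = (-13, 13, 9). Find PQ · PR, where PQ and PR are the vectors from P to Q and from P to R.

PQ = Q − P = (26, 8, 11)
PR = R − P = (1, 20, 9)
PQ · PR = 26·1 + 8·20 + 11·9 = 26 + 160 + 99 = 285

285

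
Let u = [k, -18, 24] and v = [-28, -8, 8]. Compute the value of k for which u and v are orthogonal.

12

u · v = k·(-28) + (-18)·(-8) + 24·8 = 336 - 28k
Set equal to 0: -28k = -336, so k = 12.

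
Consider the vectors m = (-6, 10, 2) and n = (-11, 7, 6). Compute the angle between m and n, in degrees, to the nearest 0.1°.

m · n = (-6)·(-11) + 10·7 + 2·6 = 66 + 70 + 12 = 148
|m|² = 36 + 100 + 4 = 140,  |m| = √140 ≈ 11.832160
|n|² = 121 + 49 + 36 = 206,  |n| = √206 ≈ 14.352700
cos θ = 148 / (11.832160 · 14.352700) ≈ 0.87149
θ = arccos(0.87149) ≈ 29.4°

29.4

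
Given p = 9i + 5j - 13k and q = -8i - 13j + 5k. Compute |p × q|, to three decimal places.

173.626

i: 5·5 - (-13)·(-13) = 25 - 169 = -144
j: (-13)·(-8) - 9·5 = 104 - 45 = 59
k: 9·(-13) - 5·(-8) = -117 - (-40) = -77
p × q = (-144, 59, -77)
|p × q| = √((-144)² + 59² + (-77)²) = √30146 ≈ 173.6260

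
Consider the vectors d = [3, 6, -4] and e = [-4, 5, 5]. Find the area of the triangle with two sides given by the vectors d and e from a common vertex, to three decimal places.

i: 6·5 - (-4)·5 = 30 - (-20) = 50
j: (-4)·(-4) - 3·5 = 16 - 15 = 1
k: 3·5 - 6·(-4) = 15 - (-24) = 39
d × e = (50, 1, 39)
|d × e| = √(50² + 1² + 39²) = √4022 ≈ 63.4192
area = ½ · 63.4192 ≈ 31.710

31.710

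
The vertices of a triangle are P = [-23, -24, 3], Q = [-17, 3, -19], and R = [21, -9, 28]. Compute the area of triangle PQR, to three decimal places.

PQ = (6, 27, -22),  PR = (44, 15, 25)
i: 27·25 - (-22)·15 = 675 - (-330) = 1005
j: (-22)·44 - 6·25 = -968 - 150 = -1118
k: 6·15 - 27·44 = 90 - 1188 = -1098
PQ × PR = (1005, -1118, -1098)
|PQ × PR| = √3465553 ≈ 1861.5996
area = ½ · 1861.5996 ≈ 930.800

930.800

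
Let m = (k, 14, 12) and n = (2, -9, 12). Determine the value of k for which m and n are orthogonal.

-9

m · n = k·2 + 14·(-9) + 12·12 = 18 + 2k
Set equal to 0: 2k = -18, so k = -9.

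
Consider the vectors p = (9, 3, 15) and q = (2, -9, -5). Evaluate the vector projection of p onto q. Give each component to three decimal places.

p · q = 9·2 + 3·(-9) + 15·(-5) = 18 - 27 - 75 = -84
|q|² = 4 + 81 + 25 = 110
proj_q p = (-84/110) · (2, -9, -5) ≈ (-1.527, 6.873, 3.818)

(-1.527, 6.873, 3.818)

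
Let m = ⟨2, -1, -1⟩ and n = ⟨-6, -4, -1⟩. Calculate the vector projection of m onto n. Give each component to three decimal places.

(0.792, 0.528, 0.132)

m · n = 2·(-6) + (-1)·(-4) + (-1)·(-1) = -12 + 4 + 1 = -7
|n|² = 36 + 16 + 1 = 53
proj_n m = (-7/53) · (-6, -4, -1) ≈ (0.792, 0.528, 0.132)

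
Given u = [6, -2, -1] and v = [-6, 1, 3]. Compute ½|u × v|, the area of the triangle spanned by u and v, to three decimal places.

i: (-2)·3 - (-1)·1 = -6 - (-1) = -5
j: (-1)·(-6) - 6·3 = 6 - 18 = -12
k: 6·1 - (-2)·(-6) = 6 - 12 = -6
u × v = (-5, -12, -6)
|u × v| = √((-5)² + (-12)² + (-6)²) = √205 ≈ 14.3178
area = ½ · 14.3178 ≈ 7.159

7.159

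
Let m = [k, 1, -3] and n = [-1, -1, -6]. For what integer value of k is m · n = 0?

m · n = k·(-1) + 1·(-1) + (-3)·(-6) = 17 - 1k
Set equal to 0: -1k = -17, so k = 17.

17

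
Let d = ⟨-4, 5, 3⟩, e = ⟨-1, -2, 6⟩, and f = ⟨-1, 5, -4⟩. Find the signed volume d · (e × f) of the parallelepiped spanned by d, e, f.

e × f:
i: (-2)·(-4) - 6·5 = 8 - 30 = -22
j: 6·(-1) - (-1)·(-4) = -6 - 4 = -10
k: (-1)·5 - (-2)·(-1) = -5 - 2 = -7
e × f = (-22, -10, -7)
d · (e × f) = (-4)·(-22) + 5·(-10) + 3·(-7) = 88 - 50 - 21 = 17

17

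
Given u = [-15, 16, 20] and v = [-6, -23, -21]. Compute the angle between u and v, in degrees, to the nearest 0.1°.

u · v = (-15)·(-6) + 16·(-23) + 20·(-21) = 90 - 368 - 420 = -698
|u|² = 225 + 256 + 400 = 881,  |u| = √881 ≈ 29.681644
|v|² = 36 + 529 + 441 = 1006,  |v| = √1006 ≈ 31.717503
cos θ = -698 / (29.681644 · 31.717503) ≈ -0.74143
θ = arccos(-0.74143) ≈ 137.9°

137.9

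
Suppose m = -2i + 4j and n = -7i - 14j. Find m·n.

-42

m · n = (-2)·(-7) + 4·(-14) = 14 - 56 = -42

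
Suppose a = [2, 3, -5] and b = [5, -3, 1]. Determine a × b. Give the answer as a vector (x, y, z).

(-12, -27, -21)

i: 3·1 - (-5)·(-3) = 3 - 15 = -12
j: (-5)·5 - 2·1 = -25 - 2 = -27
k: 2·(-3) - 3·5 = -6 - 15 = -21
a × b = (-12, -27, -21)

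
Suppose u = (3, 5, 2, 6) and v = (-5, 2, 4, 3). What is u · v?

u · v = 3·(-5) + 5·2 + 2·4 + 6·3 = -15 + 10 + 8 + 18 = 21

21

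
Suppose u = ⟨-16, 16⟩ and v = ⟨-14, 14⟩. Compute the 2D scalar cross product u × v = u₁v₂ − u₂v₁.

0

(-16)·14 - 16·(-14) = -224 - (-224) = 0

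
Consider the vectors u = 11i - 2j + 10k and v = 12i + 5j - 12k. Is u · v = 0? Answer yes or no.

no

u · v = 11·12 + (-2)·5 + 10·(-12) = 132 - 10 - 120 = 2
Nonzero, so the vectors are not orthogonal.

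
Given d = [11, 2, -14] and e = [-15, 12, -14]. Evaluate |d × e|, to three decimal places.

422.303

i: 2·(-14) - (-14)·12 = -28 - (-168) = 140
j: (-14)·(-15) - 11·(-14) = 210 - (-154) = 364
k: 11·12 - 2·(-15) = 132 - (-30) = 162
d × e = (140, 364, 162)
|d × e| = √(140² + 364² + 162²) = √178340 ≈ 422.3032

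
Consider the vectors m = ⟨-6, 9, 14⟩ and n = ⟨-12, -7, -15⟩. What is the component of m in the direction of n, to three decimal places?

-9.831

m · n = (-6)·(-12) + 9·(-7) + 14·(-15) = 72 - 63 - 210 = -201
|n| = √(144 + 49 + 225) = √418 ≈ 20.4450
comp_n m = -201 / √418 ≈ -9.831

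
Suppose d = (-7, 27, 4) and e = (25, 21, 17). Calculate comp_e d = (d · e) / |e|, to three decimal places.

d · e = (-7)·25 + 27·21 + 4·17 = -175 + 567 + 68 = 460
|e| = √(625 + 441 + 289) = √1355 ≈ 36.8103
comp_e d = 460 / √1355 ≈ 12.496

12.496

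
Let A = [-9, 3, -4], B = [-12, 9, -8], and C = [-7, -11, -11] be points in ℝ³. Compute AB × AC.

AB = (-3, 6, -4)
AC = (2, -14, -7)
i: 6·(-7) - (-4)·(-14) = -42 - 56 = -98
j: (-4)·2 - (-3)·(-7) = -8 - 21 = -29
k: (-3)·(-14) - 6·2 = 42 - 12 = 30
AB × AC = (-98, -29, 30)

(-98, -29, 30)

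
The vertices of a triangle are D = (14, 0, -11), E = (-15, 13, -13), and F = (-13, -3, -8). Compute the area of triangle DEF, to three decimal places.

DE = (-29, 13, -2),  DF = (-27, -3, 3)
i: 13·3 - (-2)·(-3) = 39 - 6 = 33
j: (-2)·(-27) - (-29)·3 = 54 - (-87) = 141
k: (-29)·(-3) - 13·(-27) = 87 - (-351) = 438
DE × DF = (33, 141, 438)
|DE × DF| = √212814 ≈ 461.3177
area = ½ · 461.3177 ≈ 230.659

230.659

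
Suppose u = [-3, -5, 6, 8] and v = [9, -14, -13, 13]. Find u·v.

69

u · v = (-3)·9 + (-5)·(-14) + 6·(-13) + 8·13 = -27 + 70 - 78 + 104 = 69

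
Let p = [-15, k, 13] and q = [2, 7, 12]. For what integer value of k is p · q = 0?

-18

p · q = (-15)·2 + k·7 + 13·12 = 126 + 7k
Set equal to 0: 7k = -126, so k = -18.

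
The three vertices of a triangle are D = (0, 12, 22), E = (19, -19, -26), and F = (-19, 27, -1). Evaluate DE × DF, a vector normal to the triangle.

DE = (19, -31, -48)
DF = (-19, 15, -23)
i: (-31)·(-23) - (-48)·15 = 713 - (-720) = 1433
j: (-48)·(-19) - 19·(-23) = 912 - (-437) = 1349
k: 19·15 - (-31)·(-19) = 285 - 589 = -304
DE × DF = (1433, 1349, -304)

(1433, 1349, -304)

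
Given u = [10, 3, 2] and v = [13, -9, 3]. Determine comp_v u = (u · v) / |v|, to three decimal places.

6.773

u · v = 10·13 + 3·(-9) + 2·3 = 130 - 27 + 6 = 109
|v| = √(169 + 81 + 9) = √259 ≈ 16.0935
comp_v u = 109 / √259 ≈ 6.773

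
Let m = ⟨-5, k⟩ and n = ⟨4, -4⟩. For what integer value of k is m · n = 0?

-5

m · n = (-5)·4 + k·(-4) = -20 - 4k
Set equal to 0: -4k = 20, so k = -5.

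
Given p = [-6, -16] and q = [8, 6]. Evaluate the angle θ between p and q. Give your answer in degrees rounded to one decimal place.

147.4

p · q = (-6)·8 + (-16)·6 = -48 - 96 = -144
|p|² = 36 + 256 = 292,  |p| = √292 ≈ 17.088007
|q|² = 64 + 36 = 100,  |q| = √100 ≈ 10.000000
cos θ = -144 / (17.088007 · 10.000000) ≈ -0.84270
θ = arccos(-0.84270) ≈ 147.4°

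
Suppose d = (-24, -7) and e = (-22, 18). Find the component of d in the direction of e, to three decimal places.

14.142

d · e = (-24)·(-22) + (-7)·18 = 528 - 126 = 402
|e| = √(484 + 324) = √808 ≈ 28.4253
comp_e d = 402 / √808 ≈ 14.142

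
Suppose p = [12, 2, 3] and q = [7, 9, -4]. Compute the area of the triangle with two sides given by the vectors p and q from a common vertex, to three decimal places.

i: 2·(-4) - 3·9 = -8 - 27 = -35
j: 3·7 - 12·(-4) = 21 - (-48) = 69
k: 12·9 - 2·7 = 108 - 14 = 94
p × q = (-35, 69, 94)
|p × q| = √((-35)² + 69² + 94²) = √14822 ≈ 121.7456
area = ½ · 121.7456 ≈ 60.873

60.873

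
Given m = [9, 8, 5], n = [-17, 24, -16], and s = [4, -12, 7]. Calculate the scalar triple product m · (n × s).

n × s:
i: 24·7 - (-16)·(-12) = 168 - 192 = -24
j: (-16)·4 - (-17)·7 = -64 - (-119) = 55
k: (-17)·(-12) - 24·4 = 204 - 96 = 108
n × s = (-24, 55, 108)
m · (n × s) = 9·(-24) + 8·55 + 5·108 = -216 + 440 + 540 = 764

764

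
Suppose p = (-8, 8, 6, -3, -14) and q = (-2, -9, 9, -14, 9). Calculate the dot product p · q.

p · q = (-8)·(-2) + 8·(-9) + 6·9 + (-3)·(-14) + (-14)·9 = 16 - 72 + 54 + 42 - 126 = -86

-86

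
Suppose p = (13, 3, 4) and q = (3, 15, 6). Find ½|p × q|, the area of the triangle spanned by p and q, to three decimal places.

100.891

i: 3·6 - 4·15 = 18 - 60 = -42
j: 4·3 - 13·6 = 12 - 78 = -66
k: 13·15 - 3·3 = 195 - 9 = 186
p × q = (-42, -66, 186)
|p × q| = √((-42)² + (-66)² + 186²) = √40716 ≈ 201.7821
area = ½ · 201.7821 ≈ 100.891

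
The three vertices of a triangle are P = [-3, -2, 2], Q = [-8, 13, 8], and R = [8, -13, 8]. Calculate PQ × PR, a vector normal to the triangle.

(156, 96, -110)

PQ = (-5, 15, 6)
PR = (11, -11, 6)
i: 15·6 - 6·(-11) = 90 - (-66) = 156
j: 6·11 - (-5)·6 = 66 - (-30) = 96
k: (-5)·(-11) - 15·11 = 55 - 165 = -110
PQ × PR = (156, 96, -110)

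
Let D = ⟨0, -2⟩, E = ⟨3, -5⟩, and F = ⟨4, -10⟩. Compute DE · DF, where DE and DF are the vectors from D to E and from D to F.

36

DE = E − D = (3, -3)
DF = F − D = (4, -8)
DE · DF = 3·4 + (-3)·(-8) = 12 + 24 = 36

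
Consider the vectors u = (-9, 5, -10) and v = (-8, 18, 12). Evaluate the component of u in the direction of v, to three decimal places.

1.821

u · v = (-9)·(-8) + 5·18 + (-10)·12 = 72 + 90 - 120 = 42
|v| = √(64 + 324 + 144) = √532 ≈ 23.0651
comp_v u = 42 / √532 ≈ 1.821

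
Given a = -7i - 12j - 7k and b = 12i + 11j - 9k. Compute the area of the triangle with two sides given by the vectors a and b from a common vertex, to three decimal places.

122.804

i: (-12)·(-9) - (-7)·11 = 108 - (-77) = 185
j: (-7)·12 - (-7)·(-9) = -84 - 63 = -147
k: (-7)·11 - (-12)·12 = -77 - (-144) = 67
a × b = (185, -147, 67)
|a × b| = √(185² + (-147)² + 67²) = √60323 ≈ 245.6074
area = ½ · 245.6074 ≈ 122.804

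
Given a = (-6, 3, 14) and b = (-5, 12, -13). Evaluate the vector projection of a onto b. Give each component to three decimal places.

a · b = (-6)·(-5) + 3·12 + 14·(-13) = 30 + 36 - 182 = -116
|b|² = 25 + 144 + 169 = 338
proj_b a = (-116/338) · (-5, 12, -13) ≈ (1.716, -4.118, 4.462)

(1.716, -4.118, 4.462)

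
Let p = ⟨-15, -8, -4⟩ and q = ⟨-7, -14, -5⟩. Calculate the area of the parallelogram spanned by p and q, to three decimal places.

i: (-8)·(-5) - (-4)·(-14) = 40 - 56 = -16
j: (-4)·(-7) - (-15)·(-5) = 28 - 75 = -47
k: (-15)·(-14) - (-8)·(-7) = 210 - 56 = 154
p × q = (-16, -47, 154)
|p × q| = √((-16)² + (-47)² + 154²) = √26181 ≈ 161.8054

161.805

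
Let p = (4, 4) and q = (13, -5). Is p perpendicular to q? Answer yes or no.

no

p · q = 4·13 + 4·(-5) = 52 - 20 = 32
Nonzero, so the vectors are not orthogonal.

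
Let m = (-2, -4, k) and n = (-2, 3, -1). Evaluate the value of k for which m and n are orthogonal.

-8

m · n = (-2)·(-2) + (-4)·3 + k·(-1) = -8 - 1k
Set equal to 0: -1k = 8, so k = -8.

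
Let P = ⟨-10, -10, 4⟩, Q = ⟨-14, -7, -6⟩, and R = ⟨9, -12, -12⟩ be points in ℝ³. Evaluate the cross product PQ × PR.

(-68, -254, -49)

PQ = (-4, 3, -10)
PR = (19, -2, -16)
i: 3·(-16) - (-10)·(-2) = -48 - 20 = -68
j: (-10)·19 - (-4)·(-16) = -190 - 64 = -254
k: (-4)·(-2) - 3·19 = 8 - 57 = -49
PQ × PR = (-68, -254, -49)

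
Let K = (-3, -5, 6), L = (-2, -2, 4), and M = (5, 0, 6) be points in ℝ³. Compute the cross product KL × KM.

KL = (1, 3, -2)
KM = (8, 5, 0)
i: 3·0 - (-2)·5 = 0 - (-10) = 10
j: (-2)·8 - 1·0 = -16 - 0 = -16
k: 1·5 - 3·8 = 5 - 24 = -19
KL × KM = (10, -16, -19)

(10, -16, -19)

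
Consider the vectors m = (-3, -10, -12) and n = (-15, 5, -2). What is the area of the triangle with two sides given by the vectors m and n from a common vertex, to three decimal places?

126.393

i: (-10)·(-2) - (-12)·5 = 20 - (-60) = 80
j: (-12)·(-15) - (-3)·(-2) = 180 - 6 = 174
k: (-3)·5 - (-10)·(-15) = -15 - 150 = -165
m × n = (80, 174, -165)
|m × n| = √(80² + 174² + (-165)²) = √63901 ≈ 252.7865
area = ½ · 252.7865 ≈ 126.393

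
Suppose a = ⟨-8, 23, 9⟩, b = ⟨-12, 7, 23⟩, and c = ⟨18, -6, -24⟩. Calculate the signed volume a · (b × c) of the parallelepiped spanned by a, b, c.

b × c:
i: 7·(-24) - 23·(-6) = -168 - (-138) = -30
j: 23·18 - (-12)·(-24) = 414 - 288 = 126
k: (-12)·(-6) - 7·18 = 72 - 126 = -54
b × c = (-30, 126, -54)
a · (b × c) = (-8)·(-30) + 23·126 + 9·(-54) = 240 + 2898 - 486 = 2652

2652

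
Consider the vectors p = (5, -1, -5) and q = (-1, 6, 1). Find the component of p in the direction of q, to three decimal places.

-2.596

p · q = 5·(-1) + (-1)·6 + (-5)·1 = -5 - 6 - 5 = -16
|q| = √(1 + 36 + 1) = √38 ≈ 6.1644
comp_q p = -16 / √38 ≈ -2.596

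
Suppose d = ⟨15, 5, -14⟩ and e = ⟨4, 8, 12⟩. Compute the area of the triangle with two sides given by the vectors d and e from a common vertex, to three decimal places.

154.337

i: 5·12 - (-14)·8 = 60 - (-112) = 172
j: (-14)·4 - 15·12 = -56 - 180 = -236
k: 15·8 - 5·4 = 120 - 20 = 100
d × e = (172, -236, 100)
|d × e| = √(172² + (-236)² + 100²) = √95280 ≈ 308.6746
area = ½ · 308.6746 ≈ 154.337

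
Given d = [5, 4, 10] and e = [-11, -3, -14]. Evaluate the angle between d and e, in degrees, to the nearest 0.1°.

d · e = 5·(-11) + 4·(-3) + 10·(-14) = -55 - 12 - 140 = -207
|d|² = 25 + 16 + 100 = 141,  |d| = √141 ≈ 11.874342
|e|² = 121 + 9 + 196 = 326,  |e| = √326 ≈ 18.055470
cos θ = -207 / (11.874342 · 18.055470) ≈ -0.96550
θ = arccos(-0.96550) ≈ 164.9°

164.9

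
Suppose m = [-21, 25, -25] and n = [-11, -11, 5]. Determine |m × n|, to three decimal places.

i: 25·5 - (-25)·(-11) = 125 - 275 = -150
j: (-25)·(-11) - (-21)·5 = 275 - (-105) = 380
k: (-21)·(-11) - 25·(-11) = 231 - (-275) = 506
m × n = (-150, 380, 506)
|m × n| = √((-150)² + 380² + 506²) = √422936 ≈ 650.3353

650.335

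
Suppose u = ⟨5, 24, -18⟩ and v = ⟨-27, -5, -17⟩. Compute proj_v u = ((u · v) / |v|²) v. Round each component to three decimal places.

u · v = 5·(-27) + 24·(-5) + (-18)·(-17) = -135 - 120 + 306 = 51
|v|² = 729 + 25 + 289 = 1043
proj_v u = (51/1043) · (-27, -5, -17) ≈ (-1.320, -0.244, -0.831)

(-1.320, -0.244, -0.831)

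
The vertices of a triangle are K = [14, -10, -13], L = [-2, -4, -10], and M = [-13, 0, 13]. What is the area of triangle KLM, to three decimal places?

178.959

KL = (-16, 6, 3),  KM = (-27, 10, 26)
i: 6·26 - 3·10 = 156 - 30 = 126
j: 3·(-27) - (-16)·26 = -81 - (-416) = 335
k: (-16)·10 - 6·(-27) = -160 - (-162) = 2
KL × KM = (126, 335, 2)
|KL × KM| = √128105 ≈ 357.9176
area = ½ · 357.9176 ≈ 178.959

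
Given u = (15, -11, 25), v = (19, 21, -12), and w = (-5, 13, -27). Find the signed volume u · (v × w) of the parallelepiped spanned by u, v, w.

-3668

v × w:
i: 21·(-27) - (-12)·13 = -567 - (-156) = -411
j: (-12)·(-5) - 19·(-27) = 60 - (-513) = 573
k: 19·13 - 21·(-5) = 247 - (-105) = 352
v × w = (-411, 573, 352)
u · (v × w) = 15·(-411) + (-11)·573 + 25·352 = -6165 - 6303 + 8800 = -3668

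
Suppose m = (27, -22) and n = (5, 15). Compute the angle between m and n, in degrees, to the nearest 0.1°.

110.7

m · n = 27·5 + (-22)·15 = 135 - 330 = -195
|m|² = 729 + 484 = 1213,  |m| = √1213 ≈ 34.828150
|n|² = 25 + 225 = 250,  |n| = √250 ≈ 15.811388
cos θ = -195 / (34.828150 · 15.811388) ≈ -0.35411
θ = arccos(-0.35411) ≈ 110.7°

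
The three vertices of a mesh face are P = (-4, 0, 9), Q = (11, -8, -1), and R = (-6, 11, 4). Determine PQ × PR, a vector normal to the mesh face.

(150, 95, 149)

PQ = (15, -8, -10)
PR = (-2, 11, -5)
i: (-8)·(-5) - (-10)·11 = 40 - (-110) = 150
j: (-10)·(-2) - 15·(-5) = 20 - (-75) = 95
k: 15·11 - (-8)·(-2) = 165 - 16 = 149
PQ × PR = (150, 95, 149)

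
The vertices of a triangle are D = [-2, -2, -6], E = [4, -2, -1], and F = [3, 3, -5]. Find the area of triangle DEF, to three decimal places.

21.714

DE = (6, 0, 5),  DF = (5, 5, 1)
i: 0·1 - 5·5 = 0 - 25 = -25
j: 5·5 - 6·1 = 25 - 6 = 19
k: 6·5 - 0·5 = 30 - 0 = 30
DE × DF = (-25, 19, 30)
|DE × DF| = √1886 ≈ 43.4281
area = ½ · 43.4281 ≈ 21.714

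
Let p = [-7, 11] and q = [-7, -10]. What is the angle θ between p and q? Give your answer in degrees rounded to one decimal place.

p · q = (-7)·(-7) + 11·(-10) = 49 - 110 = -61
|p|² = 49 + 121 = 170,  |p| = √170 ≈ 13.038405
|q|² = 49 + 100 = 149,  |q| = √149 ≈ 12.206556
cos θ = -61 / (13.038405 · 12.206556) ≈ -0.38328
θ = arccos(-0.38328) ≈ 112.5°

112.5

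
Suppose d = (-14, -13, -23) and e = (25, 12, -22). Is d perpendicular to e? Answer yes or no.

d · e = (-14)·25 + (-13)·12 + (-23)·(-22) = -350 - 156 + 506 = 0
Zero, so the vectors are orthogonal.

yes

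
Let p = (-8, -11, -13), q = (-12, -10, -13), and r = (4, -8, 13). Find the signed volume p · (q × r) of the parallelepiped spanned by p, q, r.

q × r:
i: (-10)·13 - (-13)·(-8) = -130 - 104 = -234
j: (-13)·4 - (-12)·13 = -52 - (-156) = 104
k: (-12)·(-8) - (-10)·4 = 96 - (-40) = 136
q × r = (-234, 104, 136)
p · (q × r) = (-8)·(-234) + (-11)·104 + (-13)·136 = 1872 - 1144 - 1768 = -1040

-1040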